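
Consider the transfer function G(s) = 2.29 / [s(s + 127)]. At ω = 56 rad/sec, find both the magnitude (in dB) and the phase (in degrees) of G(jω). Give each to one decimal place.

|j56 + 127| = √(56² + 127²) = 138.8
|j56| = 56
|G(j56)| = 2.29 / (138.8 × 56) = 0.00029462
20 log₁₀(0.00029462) = -70.61 dB
∠(j56 + 127) = arctan(56/127) = 23.79°
∠(j56) = 90.00°
∠G(j56) = − (23.79° + 90.00°) = -113.79°

|G| = -70.6 dB, ∠G = -113.8 deg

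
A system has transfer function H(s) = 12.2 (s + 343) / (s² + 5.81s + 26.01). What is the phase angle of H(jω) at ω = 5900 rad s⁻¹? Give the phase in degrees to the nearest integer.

∠(j5900 + 343) = arctan(5900/343) = 86.67°
∠[(j5900)² + 5.81(j5900) + 26.01] = ∠[-3.481e+07 + j34279] = 179.94°
∠H(j5900) = 86.67° − 179.94° = -93.27°

-93°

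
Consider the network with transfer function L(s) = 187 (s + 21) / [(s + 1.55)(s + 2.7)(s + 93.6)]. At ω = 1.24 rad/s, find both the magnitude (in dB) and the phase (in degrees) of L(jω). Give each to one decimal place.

|j1.24 + 21| = √(1.24² + 21²) = 21.04
|j1.24 + 1.55| = √(1.24² + 1.55²) = 1.985
|j1.24 + 2.7| = √(1.24² + 2.7²) = 2.971
|j1.24 + 93.6| = √(1.24² + 93.6²) = 93.61
|L(j1.24)| = 187 × 21.04 / (1.985 × 2.971 × 93.61) = 7.1257
20 log₁₀(7.1257) = 17.06 dB
∠(j1.24 + 21) = arctan(1.24/21) = 3.38°
∠(j1.24 + 1.55) = arctan(1.24/1.55) = 38.66°
∠(j1.24 + 2.7) = arctan(1.24/2.7) = 24.67°
∠(j1.24 + 93.6) = arctan(1.24/93.6) = 0.76°
∠L(j1.24) = 3.38° − (38.66° + 24.67° + 0.76°) = -60.71°

|L| = 17.1 dB, ∠L = -60.7 deg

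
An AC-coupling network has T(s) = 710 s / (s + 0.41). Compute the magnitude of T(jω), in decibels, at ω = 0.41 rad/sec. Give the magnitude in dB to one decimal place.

|j0.41| = 0.41
|j0.41 + 0.41| = √(0.41² + 0.41²) = 0.5798
|T(j0.41)| = 710 × 0.41 / 0.5798 = 502.05
20 log₁₀(502.05) = 54.01 dB

54.0 dB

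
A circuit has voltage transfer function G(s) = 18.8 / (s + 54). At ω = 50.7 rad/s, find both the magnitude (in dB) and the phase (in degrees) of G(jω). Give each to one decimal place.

|j50.7 + 54| = √(50.7² + 54²) = 74.07
|G(j50.7)| = 18.8 / 74.07 = 0.25381
20 log₁₀(0.25381) = -11.91 dB
∠(j50.7 + 54) = arctan(50.7/54) = 43.19°
∠G(j50.7) = −43.19° = -43.19°

|G| = -11.9 dB, ∠G = -43.2°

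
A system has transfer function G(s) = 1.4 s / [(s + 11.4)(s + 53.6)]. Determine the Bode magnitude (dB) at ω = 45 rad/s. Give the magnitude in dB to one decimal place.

-34.2 dB

|j45| = 45
|j45 + 11.4| = √(45² + 11.4²) = 46.42
|j45 + 53.6| = √(45² + 53.6²) = 69.99
|G(j45)| = 1.4 × 45 / (46.42 × 69.99) = 0.019392
20 log₁₀(0.019392) = -34.25 dB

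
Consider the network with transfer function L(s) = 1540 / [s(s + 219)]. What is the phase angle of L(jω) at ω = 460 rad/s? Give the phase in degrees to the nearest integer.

-155°

∠(j460 + 219) = arctan(460/219) = 64.54°
∠(j460) = 90.00°
∠L(j460) = − (64.54° + 90.00°) = -154.54°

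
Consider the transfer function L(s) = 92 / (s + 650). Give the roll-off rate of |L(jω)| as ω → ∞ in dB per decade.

-20 dB/decade

With 0 zeros and 1 pole, the high-frequency asymptotic slope is 20 × (0 − 1) = -20 dB/decade.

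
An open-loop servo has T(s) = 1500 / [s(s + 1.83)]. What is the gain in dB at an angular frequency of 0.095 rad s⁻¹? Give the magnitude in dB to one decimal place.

|j0.095 + 1.83| = √(0.095² + 1.83²) = 1.832
|j0.095| = 0.095
|T(j0.095)| = 1500 / (1.832 × 0.095) = 8616.5
20 log₁₀(8616.5) = 78.71 dB

78.7 dB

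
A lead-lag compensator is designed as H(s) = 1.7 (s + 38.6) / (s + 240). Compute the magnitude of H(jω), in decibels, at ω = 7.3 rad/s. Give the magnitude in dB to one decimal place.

|j7.3 + 38.6| = √(7.3² + 38.6²) = 39.28
|j7.3 + 240| = √(7.3² + 240²) = 240.1
|H(j7.3)| = 1.7 × 39.28 / 240.1 = 0.27813
20 log₁₀(0.27813) = -11.11 dB

-11.1 dB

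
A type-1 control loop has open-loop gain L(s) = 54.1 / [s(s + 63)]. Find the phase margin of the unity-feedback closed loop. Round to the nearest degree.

Gain crossover: |L(jω)| = 1 at ω ≈ 0.859 rad/sec.
∠L(j0.859) = −90° − arctan(0.859/63) ≈ -90.78°
PM = 180° + (-90.78°) = 89.22°

89°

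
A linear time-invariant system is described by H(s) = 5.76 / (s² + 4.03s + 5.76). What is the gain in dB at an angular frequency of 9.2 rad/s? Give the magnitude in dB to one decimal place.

-23.6 dB

|(j9.2)² + 4.03(j9.2) + 5.76| = |-78.88 + j37.076| = 87.16
|H(j9.2)| = 5.76 / 87.16 = 0.066086
20 log₁₀(0.066086) = -23.60 dB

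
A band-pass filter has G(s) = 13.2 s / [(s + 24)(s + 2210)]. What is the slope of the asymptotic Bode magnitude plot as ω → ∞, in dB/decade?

With 1 zero and 2 poles, the high-frequency asymptotic slope is 20 × (1 − 2) = -20 dB/decade.

-20 dB/decade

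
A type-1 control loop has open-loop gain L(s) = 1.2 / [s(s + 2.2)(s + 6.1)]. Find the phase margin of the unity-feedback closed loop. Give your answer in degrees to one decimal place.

Gain crossover: |L(jω)| = 1 at ω ≈ 0.0893 rad/s.
∠L(j0.0893) = −90° − arctan(0.0893/2.2) − arctan(0.0893/6.1) ≈ -93.16°
PM = 180° + (-93.16°) = 86.84°

86.8°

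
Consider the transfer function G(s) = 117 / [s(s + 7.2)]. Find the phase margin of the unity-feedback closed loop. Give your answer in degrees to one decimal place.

36.6 deg

Gain crossover: |G(jω)| = 1 at ω ≈ 9.69 rad/s.
∠G(j9.69) = −90° − arctan(9.69/7.2) ≈ -143.39°
PM = 180° + (-143.39°) = 36.61°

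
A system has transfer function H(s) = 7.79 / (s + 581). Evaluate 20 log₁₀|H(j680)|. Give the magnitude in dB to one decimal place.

|j680 + 581| = √(680² + 581²) = 894.4
|H(j680)| = 7.79 / 894.4 = 0.0087097
20 log₁₀(0.0087097) = -41.20 dB

-41.2 dB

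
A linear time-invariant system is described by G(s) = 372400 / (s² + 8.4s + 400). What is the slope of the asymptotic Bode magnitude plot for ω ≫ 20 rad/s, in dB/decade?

With 0 zeros and 2 poles, the high-frequency asymptotic slope is 20 × (0 − 2) = -40 dB/decade.

-40 dB/decade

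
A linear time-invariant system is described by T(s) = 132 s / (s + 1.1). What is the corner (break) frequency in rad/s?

The single real pole at s = −1.1 gives a corner at ω = 1.1 rad/s.

1.1 rad/s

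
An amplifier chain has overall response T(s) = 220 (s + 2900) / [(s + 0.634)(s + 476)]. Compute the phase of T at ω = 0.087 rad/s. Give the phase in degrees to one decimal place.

-7.8°

∠(j0.087 + 2900) = arctan(0.087/2900) = 0.00°
∠(j0.087 + 0.634) = arctan(0.087/0.634) = 7.81°
∠(j0.087 + 476) = arctan(0.087/476) = 0.01°
∠T(j0.087) = 0.00° − (7.81° + 0.01°) = -7.82°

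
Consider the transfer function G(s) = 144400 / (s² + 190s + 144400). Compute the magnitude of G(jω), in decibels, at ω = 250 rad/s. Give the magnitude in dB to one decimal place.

|(j250)² + 190(j250) + 144400| = |81900 + j47500| = 9.468e+04
|G(j250)| = 144400 / 9.468e+04 = 1.5252
20 log₁₀(1.5252) = 3.67 dB

3.7 dB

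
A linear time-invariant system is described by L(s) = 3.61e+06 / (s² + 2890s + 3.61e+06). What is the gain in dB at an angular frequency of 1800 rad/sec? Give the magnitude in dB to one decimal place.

|(j1800)² + 2890(j1800) + 3.61e+06| = |3.7e+05 + j5.202e+06| = 5.215e+06
|L(j1800)| = 3.61e+06 / 5.215e+06 = 0.69222
20 log₁₀(0.69222) = -3.20 dB

-3.2 dB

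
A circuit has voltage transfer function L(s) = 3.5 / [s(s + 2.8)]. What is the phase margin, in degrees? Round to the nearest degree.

68°

Gain crossover: |L(jω)| = 1 at ω ≈ 1.16 rad s⁻¹.
∠L(j1.16) = −90° − arctan(1.16/2.8) ≈ -112.42°
PM = 180° + (-112.42°) = 67.58°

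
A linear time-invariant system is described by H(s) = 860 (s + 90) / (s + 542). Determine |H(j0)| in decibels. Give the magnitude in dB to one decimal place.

43.1 dB

H(0) = 860 × 90 / 542 = 142.8
20 log₁₀(142.8) = 43.09 dB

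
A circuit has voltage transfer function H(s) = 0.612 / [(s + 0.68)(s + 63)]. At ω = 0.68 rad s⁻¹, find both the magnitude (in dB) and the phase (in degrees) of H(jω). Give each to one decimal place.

|H| = -39.9 dB, ∠H = -45.6°

|j0.68 + 0.68| = √(0.68² + 0.68²) = 0.9617
|j0.68 + 63| = √(0.68² + 63²) = 63
|H(j0.68)| = 0.612 / (0.9617 × 63) = 0.010101
20 log₁₀(0.010101) = -39.91 dB
∠(j0.68 + 0.68) = arctan(0.68/0.68) = 45.00°
∠(j0.68 + 63) = arctan(0.68/63) = 0.62°
∠H(j0.68) = − (45.00° + 0.62°) = -45.62°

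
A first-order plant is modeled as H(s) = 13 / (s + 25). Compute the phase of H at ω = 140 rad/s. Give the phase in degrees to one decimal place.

-79.9°

∠(j140 + 25) = arctan(140/25) = 79.88°
∠H(j140) = −79.88° = -79.88°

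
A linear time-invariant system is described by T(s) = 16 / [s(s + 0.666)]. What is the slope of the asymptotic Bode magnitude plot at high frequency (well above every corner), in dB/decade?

-40 dB/decade

With 0 zeros and 2 poles, the high-frequency asymptotic slope is 20 × (0 − 2) = -40 dB/decade.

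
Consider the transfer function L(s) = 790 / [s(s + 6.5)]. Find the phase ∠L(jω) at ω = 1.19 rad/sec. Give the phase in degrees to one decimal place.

-100.4°

∠(j1.19 + 6.5) = arctan(1.19/6.5) = 10.37°
∠(j1.19) = 90.00°
∠L(j1.19) = − (10.37° + 90.00°) = -100.37°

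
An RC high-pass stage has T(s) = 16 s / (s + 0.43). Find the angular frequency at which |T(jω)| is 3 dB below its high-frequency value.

For a single-pole high-pass, the −3 dB point is at the pole: ω = 0.43 rad/s.

0.43 rad/s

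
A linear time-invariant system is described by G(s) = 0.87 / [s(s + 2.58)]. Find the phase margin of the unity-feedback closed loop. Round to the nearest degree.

83°

Gain crossover: |G(jω)| = 1 at ω ≈ 0.334 rad/s.
∠G(j0.334) = −90° − arctan(0.334/2.58) ≈ -97.39°
PM = 180° + (-97.39°) = 82.61°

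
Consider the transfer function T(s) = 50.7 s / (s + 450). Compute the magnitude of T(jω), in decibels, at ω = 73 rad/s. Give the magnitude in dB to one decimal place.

18.2 dB

|j73| = 73
|j73 + 450| = √(73² + 450²) = 455.9
|T(j73)| = 50.7 × 73 / 455.9 = 8.1185
20 log₁₀(8.1185) = 18.19 dB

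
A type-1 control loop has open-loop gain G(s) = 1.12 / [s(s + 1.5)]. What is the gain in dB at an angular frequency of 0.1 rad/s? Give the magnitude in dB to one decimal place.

17.4 dB

|j0.1 + 1.5| = √(0.1² + 1.5²) = 1.503
|j0.1| = 0.1
|G(j0.1)| = 1.12 / (1.503 × 0.1) = 7.4501
20 log₁₀(7.4501) = 17.44 dB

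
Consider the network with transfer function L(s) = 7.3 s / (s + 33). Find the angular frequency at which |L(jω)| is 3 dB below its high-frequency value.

For a single-pole high-pass, the −3 dB point is at the pole: ω = 33 rad/sec.

33 rad/sec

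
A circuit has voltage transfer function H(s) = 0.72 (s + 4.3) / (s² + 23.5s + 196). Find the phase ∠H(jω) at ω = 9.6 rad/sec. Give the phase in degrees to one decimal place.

0.6°

∠(j9.6 + 4.3) = arctan(9.6/4.3) = 65.87°
∠[(j9.6)² + 23.5(j9.6) + 196] = ∠[103.84 + j225.6] = 65.28°
∠H(j9.6) = 65.87° − 65.28° = 0.59°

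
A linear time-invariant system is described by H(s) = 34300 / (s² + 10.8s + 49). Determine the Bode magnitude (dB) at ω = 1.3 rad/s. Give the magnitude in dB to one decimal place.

|(j1.3)² + 10.8(j1.3) + 49| = |47.31 + j14.04| = 49.35
|H(j1.3)| = 34300 / 49.35 = 695.04
20 log₁₀(695.04) = 56.84 dB

56.8 dB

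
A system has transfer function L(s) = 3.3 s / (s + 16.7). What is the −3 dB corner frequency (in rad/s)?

For a single-pole high-pass, the −3 dB point is at the pole: ω = 16.7 rad/s.

16.7 rad/s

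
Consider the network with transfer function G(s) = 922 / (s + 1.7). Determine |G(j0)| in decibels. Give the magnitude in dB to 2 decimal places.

G(0) = 922 / 1.7 = 542.35
20 log₁₀(542.35) = 54.686 dB

54.69 dB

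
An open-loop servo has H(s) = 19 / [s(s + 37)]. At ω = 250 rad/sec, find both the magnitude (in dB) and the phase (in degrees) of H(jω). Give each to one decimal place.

|j250 + 37| = √(250² + 37²) = 252.7
|j250| = 250
|H(j250)| = 19 / (252.7 × 250) = 0.00030072
20 log₁₀(0.00030072) = -70.44 dB
∠(j250 + 37) = arctan(250/37) = 81.58°
∠(j250) = 90.00°
∠H(j250) = − (81.58° + 90.00°) = -171.58°

|H| = -70.4 dB, ∠H = -171.6 deg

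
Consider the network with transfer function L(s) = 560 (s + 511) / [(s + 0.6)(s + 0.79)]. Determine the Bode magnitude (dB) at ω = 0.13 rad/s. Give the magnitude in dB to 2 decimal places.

|j0.13 + 511| = √(0.13² + 511²) = 511
|j0.13 + 0.6| = √(0.13² + 0.6²) = 0.6139
|j0.13 + 0.79| = √(0.13² + 0.79²) = 0.8006
|L(j0.13)| = 560 × 511 / (0.6139 × 0.8006) = 5.8219e+05
20 log₁₀(5.8219e+05) = 115.301 dB

115.30 dB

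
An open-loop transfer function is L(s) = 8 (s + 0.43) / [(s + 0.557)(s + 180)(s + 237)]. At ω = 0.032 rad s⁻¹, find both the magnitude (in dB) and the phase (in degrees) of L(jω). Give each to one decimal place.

|L| = -76.8 dB, ∠L = 1.0°

|j0.032 + 0.43| = √(0.032² + 0.43²) = 0.4312
|j0.032 + 0.557| = √(0.032² + 0.557²) = 0.5579
|j0.032 + 180| = √(0.032² + 180²) = 180
|j0.032 + 237| = √(0.032² + 237²) = 237
|L(j0.032)| = 8 × 0.4312 / (0.5579 × 180 × 237) = 0.00014493
20 log₁₀(0.00014493) = -76.78 dB
∠(j0.032 + 0.43) = arctan(0.032/0.43) = 4.26°
∠(j0.032 + 0.557) = arctan(0.032/0.557) = 3.29°
∠(j0.032 + 180) = arctan(0.032/180) = 0.01°
∠(j0.032 + 237) = arctan(0.032/237) = 0.01°
∠L(j0.032) = 4.26° − (3.29° + 0.01° + 0.01°) = 0.95°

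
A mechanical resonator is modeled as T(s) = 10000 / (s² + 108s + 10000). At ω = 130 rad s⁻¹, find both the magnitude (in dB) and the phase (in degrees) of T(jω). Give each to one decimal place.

|(j130)² + 108(j130) + 10000| = |-6900 + j14040| = 1.564e+04
|T(j130)| = 10000 / 1.564e+04 = 0.63923
20 log₁₀(0.63923) = -3.89 dB
∠[(j130)² + 108(j130) + 10000] = ∠[-6900 + j14040] = 116.17°
∠T(j130) = −116.17° = -116.17°

|T| = -3.9 dB, ∠T = -116.2°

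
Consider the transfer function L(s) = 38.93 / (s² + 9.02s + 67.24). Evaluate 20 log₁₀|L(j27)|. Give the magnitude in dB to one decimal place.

-25.2 dB

|(j27)² + 9.02(j27) + 67.24| = |-661.76 + j243.54| = 705.2
|L(j27)| = 38.93 / 705.2 = 0.055208
20 log₁₀(0.055208) = -25.16 dB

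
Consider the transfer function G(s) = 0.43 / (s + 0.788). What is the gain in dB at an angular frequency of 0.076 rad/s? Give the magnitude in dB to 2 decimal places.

|j0.076 + 0.788| = √(0.076² + 0.788²) = 0.7917
|G(j0.076)| = 0.43 / 0.7917 = 0.54316
20 log₁₀(0.54316) = -5.301 dB

-5.30 dB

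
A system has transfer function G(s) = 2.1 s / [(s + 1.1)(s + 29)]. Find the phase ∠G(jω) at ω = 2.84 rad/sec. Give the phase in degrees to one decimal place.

15.6°

∠(j2.84) = 90.00°
∠(j2.84 + 1.1) = arctan(2.84/1.1) = 68.83°
∠(j2.84 + 29) = arctan(2.84/29) = 5.59°
∠G(j2.84) = 90.00° − (68.83° + 5.59°) = 15.58°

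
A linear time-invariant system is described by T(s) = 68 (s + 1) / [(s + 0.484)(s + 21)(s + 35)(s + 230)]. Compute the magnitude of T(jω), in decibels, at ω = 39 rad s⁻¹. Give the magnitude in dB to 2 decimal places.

|j39 + 1| = √(39² + 1²) = 39.01
|j39 + 0.484| = √(39² + 0.484²) = 39
|j39 + 21| = √(39² + 21²) = 44.29
|j39 + 35| = √(39² + 35²) = 52.4
|j39 + 230| = √(39² + 230²) = 233.3
|T(j39)| = 68 × 39.01 / (39 × 44.29 × 52.4 × 233.3) = 0.00012561
20 log₁₀(0.00012561) = -78.019 dB

-78.02 dB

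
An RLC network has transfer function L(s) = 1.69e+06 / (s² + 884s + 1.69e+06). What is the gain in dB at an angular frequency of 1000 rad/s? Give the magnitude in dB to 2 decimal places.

3.56 dB

|(j1000)² + 884(j1000) + 1.69e+06| = |6.9e+05 + j8.84e+05| = 1.121e+06
|L(j1000)| = 1.69e+06 / 1.121e+06 = 1.507
20 log₁₀(1.507) = 3.562 dB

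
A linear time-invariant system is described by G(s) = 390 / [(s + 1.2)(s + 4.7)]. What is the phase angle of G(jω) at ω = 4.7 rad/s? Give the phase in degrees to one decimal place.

∠(j4.7 + 1.2) = arctan(4.7/1.2) = 75.68°
∠(j4.7 + 4.7) = arctan(4.7/4.7) = 45.00°
∠G(j4.7) = − (75.68° + 45.00°) = -120.68°

-120.7°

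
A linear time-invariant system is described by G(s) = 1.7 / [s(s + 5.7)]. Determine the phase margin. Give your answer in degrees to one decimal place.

87.0 deg

Gain crossover: |G(jω)| = 1 at ω ≈ 0.298 rad/s.
∠G(j0.298) = −90° − arctan(0.298/5.7) ≈ -92.99°
PM = 180° + (-92.99°) = 87.01°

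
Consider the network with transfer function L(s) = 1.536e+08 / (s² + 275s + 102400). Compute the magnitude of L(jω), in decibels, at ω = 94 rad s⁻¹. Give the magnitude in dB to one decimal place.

|(j94)² + 275(j94) + 102400| = |93564 + j25850| = 9.707e+04
|L(j94)| = 1.536e+08 / 9.707e+04 = 1582.4
20 log₁₀(1582.4) = 63.99 dB

64.0 dB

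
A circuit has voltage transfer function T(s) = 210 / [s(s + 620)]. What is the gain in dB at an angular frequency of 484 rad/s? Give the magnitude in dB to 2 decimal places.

|j484 + 620| = √(484² + 620²) = 786.5
|j484| = 484
|T(j484)| = 210 / (786.5 × 484) = 0.00055163
20 log₁₀(0.00055163) = -65.167 dB

-65.17 dB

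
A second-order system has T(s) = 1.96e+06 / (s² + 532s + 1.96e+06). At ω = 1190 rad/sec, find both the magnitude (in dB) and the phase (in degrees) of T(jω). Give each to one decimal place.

|(j1190)² + 532(j1190) + 1.96e+06| = |5.439e+05 + j6.3308e+05| = 8.346e+05
|T(j1190)| = 1.96e+06 / 8.346e+05 = 2.3483
20 log₁₀(2.3483) = 7.42 dB
∠[(j1190)² + 532(j1190) + 1.96e+06] = ∠[5.439e+05 + j6.3308e+05] = 49.33°
∠T(j1190) = −49.33° = -49.33°

|T| = 7.4 dB, ∠T = -49.3°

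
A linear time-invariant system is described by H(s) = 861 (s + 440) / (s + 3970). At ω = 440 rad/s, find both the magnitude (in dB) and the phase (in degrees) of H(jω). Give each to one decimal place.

|H| = 42.6 dB, ∠H = 38.7°

|j440 + 440| = √(440² + 440²) = 622.3
|j440 + 3970| = √(440² + 3970²) = 3994
|H(j440)| = 861 × 622.3 / 3994 = 134.13
20 log₁₀(134.13) = 42.55 dB
∠(j440 + 440) = arctan(440/440) = 45.00°
∠(j440 + 3970) = arctan(440/3970) = 6.32°
∠H(j440) = 45.00° − 6.32° = 38.68°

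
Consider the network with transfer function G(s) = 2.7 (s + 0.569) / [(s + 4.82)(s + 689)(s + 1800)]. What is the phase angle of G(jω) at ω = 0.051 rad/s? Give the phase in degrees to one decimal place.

∠(j0.051 + 0.569) = arctan(0.051/0.569) = 5.12°
∠(j0.051 + 4.82) = arctan(0.051/4.82) = 0.61°
∠(j0.051 + 689) = arctan(0.051/689) = 0.00°
∠(j0.051 + 1800) = arctan(0.051/1800) = 0.00°
∠G(j0.051) = 5.12° − (0.61° + 0.00° + 0.00°) = 4.51°

4.5°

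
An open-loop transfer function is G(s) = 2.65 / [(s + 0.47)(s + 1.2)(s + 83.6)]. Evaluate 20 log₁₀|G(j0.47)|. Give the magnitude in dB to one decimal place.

|j0.47 + 0.47| = √(0.47² + 0.47²) = 0.6647
|j0.47 + 1.2| = √(0.47² + 1.2²) = 1.289
|j0.47 + 83.6| = √(0.47² + 83.6²) = 83.6
|G(j0.47)| = 2.65 / (0.6647 × 1.289 × 83.6) = 0.037004
20 log₁₀(0.037004) = -28.64 dB

-28.6 dB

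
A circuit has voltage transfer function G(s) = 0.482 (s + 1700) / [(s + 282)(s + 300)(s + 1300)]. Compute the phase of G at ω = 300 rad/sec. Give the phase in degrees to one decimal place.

-94.8 deg

∠(j300 + 1700) = arctan(300/1700) = 10.01°
∠(j300 + 282) = arctan(300/282) = 46.77°
∠(j300 + 300) = arctan(300/300) = 45.00°
∠(j300 + 1300) = arctan(300/1300) = 12.99°
∠G(j300) = 10.01° − (46.77° + 45.00° + 12.99°) = -94.76°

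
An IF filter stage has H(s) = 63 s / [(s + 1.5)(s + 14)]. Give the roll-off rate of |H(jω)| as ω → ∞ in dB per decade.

With 1 zero and 2 poles, the high-frequency asymptotic slope is 20 × (1 − 2) = -20 dB/decade.

-20 dB/decade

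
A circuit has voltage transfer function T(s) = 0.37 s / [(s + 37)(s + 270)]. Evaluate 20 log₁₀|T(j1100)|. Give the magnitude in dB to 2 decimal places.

-69.72 dB

|j1100| = 1100
|j1100 + 37| = √(1100² + 37²) = 1101
|j1100 + 270| = √(1100² + 270²) = 1133
|T(j1100)| = 0.37 × 1100 / (1101 × 1133) = 0.00032648
20 log₁₀(0.00032648) = -69.723 dB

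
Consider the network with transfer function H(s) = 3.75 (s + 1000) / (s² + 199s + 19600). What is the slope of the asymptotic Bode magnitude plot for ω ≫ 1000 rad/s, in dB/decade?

-20 dB/decade

With 1 zero and 2 poles, the high-frequency asymptotic slope is 20 × (1 − 2) = -20 dB/decade.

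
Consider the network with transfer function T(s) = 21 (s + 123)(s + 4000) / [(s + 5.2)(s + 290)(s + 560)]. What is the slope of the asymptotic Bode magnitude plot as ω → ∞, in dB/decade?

With 2 zeros and 3 poles, the high-frequency asymptotic slope is 20 × (2 − 3) = -20 dB/decade.

-20 dB/decade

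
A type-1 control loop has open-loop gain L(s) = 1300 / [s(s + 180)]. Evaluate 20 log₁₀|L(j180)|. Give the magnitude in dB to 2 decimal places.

-30.94 dB

|j180 + 180| = √(180² + 180²) = 254.6
|j180| = 180
|L(j180)| = 1300 / (254.6 × 180) = 0.028372
20 log₁₀(0.028372) = -30.942 dB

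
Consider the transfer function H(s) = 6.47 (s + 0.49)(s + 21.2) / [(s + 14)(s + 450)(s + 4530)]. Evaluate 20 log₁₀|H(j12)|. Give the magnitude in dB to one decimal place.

|j12 + 0.49| = √(12² + 0.49²) = 12.01
|j12 + 21.2| = √(12² + 21.2²) = 24.36
|j12 + 14| = √(12² + 14²) = 18.44
|j12 + 450| = √(12² + 450²) = 450.2
|j12 + 4530| = √(12² + 4530²) = 4530
|H(j12)| = 6.47 × 12.01 × 24.36 / (18.44 × 450.2 × 4530) = 5.0342e-05
20 log₁₀(5.0342e-05) = -85.96 dB

-86.0 dB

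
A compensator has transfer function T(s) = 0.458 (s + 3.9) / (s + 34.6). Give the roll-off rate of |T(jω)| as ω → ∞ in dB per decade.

With 1 zero and 1 pole, the high-frequency asymptotic slope is 20 × (1 − 1) = 0 dB/decade.

0 dB/decade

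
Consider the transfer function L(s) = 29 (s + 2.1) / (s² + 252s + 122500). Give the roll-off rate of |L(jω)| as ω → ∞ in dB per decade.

-20 dB/decade

With 1 zero and 2 poles, the high-frequency asymptotic slope is 20 × (1 − 2) = -20 dB/decade.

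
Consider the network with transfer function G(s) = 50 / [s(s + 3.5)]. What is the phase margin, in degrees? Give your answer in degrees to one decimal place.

27.8°

Gain crossover: |G(jω)| = 1 at ω ≈ 6.65 rad s⁻¹.
∠G(j6.65) = −90° − arctan(6.65/3.5) ≈ -152.25°
PM = 180° + (-152.25°) = 27.75°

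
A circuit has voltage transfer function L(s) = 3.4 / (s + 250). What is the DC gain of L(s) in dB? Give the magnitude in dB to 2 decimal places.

L(0) = 3.4 / 250 = 0.0136
20 log₁₀(0.0136) = -37.329 dB

-37.33 dB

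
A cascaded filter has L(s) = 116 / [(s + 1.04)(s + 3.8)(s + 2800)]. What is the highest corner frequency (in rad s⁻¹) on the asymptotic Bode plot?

Break frequencies occur at each pole and zero magnitude: 1.04 rad s⁻¹, 3.8 rad s⁻¹, 2800 rad s⁻¹.
The highest is 2800 rad s⁻¹.

2800 rad s⁻¹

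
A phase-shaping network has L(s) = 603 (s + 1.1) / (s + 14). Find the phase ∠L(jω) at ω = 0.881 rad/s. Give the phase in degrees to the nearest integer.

∠(j0.881 + 1.1) = arctan(0.881/1.1) = 38.69°
∠(j0.881 + 14) = arctan(0.881/14) = 3.60°
∠L(j0.881) = 38.69° − 3.60° = 35.09°

35°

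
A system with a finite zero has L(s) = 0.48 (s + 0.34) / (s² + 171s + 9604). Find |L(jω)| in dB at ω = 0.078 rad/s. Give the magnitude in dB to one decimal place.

-95.2 dB

|j0.078 + 0.34| = √(0.078² + 0.34²) = 0.3488
|(j0.078)² + 171(j0.078) + 9604| = |9604 + j13.338| = 9604
|L(j0.078)| = 0.48 × 0.3488 / 9604 = 1.7434e-05
20 log₁₀(1.7434e-05) = -95.17 dB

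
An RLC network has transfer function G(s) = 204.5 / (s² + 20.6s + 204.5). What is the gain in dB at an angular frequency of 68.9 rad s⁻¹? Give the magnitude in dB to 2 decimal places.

|(j68.9)² + 20.6(j68.9) + 204.5| = |-4542.7 + j1419.3| = 4759
|G(j68.9)| = 204.5 / 4759 = 0.042969
20 log₁₀(0.042969) = -27.337 dB

-27.34 dB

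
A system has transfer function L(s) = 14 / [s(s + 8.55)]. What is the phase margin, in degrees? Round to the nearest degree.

79°

Gain crossover: |L(jω)| = 1 at ω ≈ 1.61 rad/s.
∠L(j1.61) = −90° − arctan(1.61/8.55) ≈ -100.66°
PM = 180° + (-100.66°) = 79.34°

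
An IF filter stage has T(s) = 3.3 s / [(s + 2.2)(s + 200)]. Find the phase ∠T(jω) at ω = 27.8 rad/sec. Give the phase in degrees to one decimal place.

-3.4°

∠(j27.8) = 90.00°
∠(j27.8 + 2.2) = arctan(27.8/2.2) = 85.48°
∠(j27.8 + 200) = arctan(27.8/200) = 7.91°
∠T(j27.8) = 90.00° − (85.48° + 7.91°) = -3.39°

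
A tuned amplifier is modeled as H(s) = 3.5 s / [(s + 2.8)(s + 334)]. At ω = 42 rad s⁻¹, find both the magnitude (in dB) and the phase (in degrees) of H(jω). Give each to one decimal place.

|H| = -39.7 dB, ∠H = -3.4°

|j42| = 42
|j42 + 2.8| = √(42² + 2.8²) = 42.09
|j42 + 334| = √(42² + 334²) = 336.6
|H(j42)| = 3.5 × 42 / (42.09 × 336.6) = 0.010374
20 log₁₀(0.010374) = -39.68 dB
∠(j42) = 90.00°
∠(j42 + 2.8) = arctan(42/2.8) = 86.19°
∠(j42 + 334) = arctan(42/334) = 7.17°
∠H(j42) = 90.00° − (86.19° + 7.17°) = -3.35°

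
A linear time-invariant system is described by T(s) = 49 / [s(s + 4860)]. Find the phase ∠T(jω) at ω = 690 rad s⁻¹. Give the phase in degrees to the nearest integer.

-98°

∠(j690 + 4860) = arctan(690/4860) = 8.08°
∠(j690) = 90.00°
∠T(j690) = − (8.08° + 90.00°) = -98.08°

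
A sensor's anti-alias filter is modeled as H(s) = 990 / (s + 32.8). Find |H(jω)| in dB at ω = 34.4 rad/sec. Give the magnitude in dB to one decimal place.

26.4 dB

|j34.4 + 32.8| = √(34.4² + 32.8²) = 47.53
|H(j34.4)| = 990 / 47.53 = 20.828
20 log₁₀(20.828) = 26.37 dB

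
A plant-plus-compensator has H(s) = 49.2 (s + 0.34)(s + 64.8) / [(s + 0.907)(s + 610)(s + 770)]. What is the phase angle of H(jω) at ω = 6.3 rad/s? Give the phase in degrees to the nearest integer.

∠(j6.3 + 0.34) = arctan(6.3/0.34) = 86.91°
∠(j6.3 + 64.8) = arctan(6.3/64.8) = 5.55°
∠(j6.3 + 0.907) = arctan(6.3/0.907) = 81.81°
∠(j6.3 + 610) = arctan(6.3/610) = 0.59°
∠(j6.3 + 770) = arctan(6.3/770) = 0.47°
∠H(j6.3) = 86.91° + 5.55° − (81.81° + 0.59° + 0.47°) = 9.60°

10 deg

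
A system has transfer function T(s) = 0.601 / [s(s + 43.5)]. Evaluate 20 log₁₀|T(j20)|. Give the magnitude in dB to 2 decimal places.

-64.05 dB

|j20 + 43.5| = √(20² + 43.5²) = 47.88
|j20| = 20
|T(j20)| = 0.601 / (47.88 × 20) = 0.00062764
20 log₁₀(0.00062764) = -64.046 dB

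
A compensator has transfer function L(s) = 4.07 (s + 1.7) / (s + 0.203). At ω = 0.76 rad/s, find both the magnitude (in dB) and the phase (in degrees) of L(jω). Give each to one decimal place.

|L| = 19.7 dB, ∠L = -51.0°

|j0.76 + 1.7| = √(0.76² + 1.7²) = 1.862
|j0.76 + 0.203| = √(0.76² + 0.203²) = 0.7866
|L(j0.76)| = 4.07 × 1.862 / 0.7866 = 9.6345
20 log₁₀(9.6345) = 19.68 dB
∠(j0.76 + 1.7) = arctan(0.76/1.7) = 24.09°
∠(j0.76 + 0.203) = arctan(0.76/0.203) = 75.05°
∠L(j0.76) = 24.09° − 75.05° = -50.96°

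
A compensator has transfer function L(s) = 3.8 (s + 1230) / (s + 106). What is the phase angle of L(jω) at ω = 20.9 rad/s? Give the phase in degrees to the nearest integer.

-10°

∠(j20.9 + 1230) = arctan(20.9/1230) = 0.97°
∠(j20.9 + 106) = arctan(20.9/106) = 11.15°
∠L(j20.9) = 0.97° − 11.15° = -10.18°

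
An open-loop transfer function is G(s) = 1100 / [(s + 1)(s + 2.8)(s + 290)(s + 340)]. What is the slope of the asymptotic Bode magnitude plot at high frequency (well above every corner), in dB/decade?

With 0 zeros and 4 poles, the high-frequency asymptotic slope is 20 × (0 − 4) = -80 dB/decade.

-80 dB/decade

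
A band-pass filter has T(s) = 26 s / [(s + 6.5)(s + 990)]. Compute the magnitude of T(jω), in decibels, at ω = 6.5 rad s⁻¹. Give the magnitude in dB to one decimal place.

-34.6 dB

|j6.5| = 6.5
|j6.5 + 6.5| = √(6.5² + 6.5²) = 9.192
|j6.5 + 990| = √(6.5² + 990²) = 990
|T(j6.5)| = 26 × 6.5 / (9.192 × 990) = 0.01857
20 log₁₀(0.01857) = -34.62 dB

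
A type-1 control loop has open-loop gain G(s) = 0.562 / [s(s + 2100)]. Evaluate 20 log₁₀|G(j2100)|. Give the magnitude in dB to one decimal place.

|j2100 + 2100| = √(2100² + 2100²) = 2970
|j2100| = 2100
|G(j2100)| = 0.562 / (2970 × 2100) = 9.0112e-08
20 log₁₀(9.0112e-08) = -140.90 dB

-140.9 dB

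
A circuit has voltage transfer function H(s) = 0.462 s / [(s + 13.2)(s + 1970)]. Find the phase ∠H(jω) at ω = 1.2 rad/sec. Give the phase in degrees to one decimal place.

84.8°

∠(j1.2) = 90.00°
∠(j1.2 + 13.2) = arctan(1.2/13.2) = 5.19°
∠(j1.2 + 1970) = arctan(1.2/1970) = 0.03°
∠H(j1.2) = 90.00° − (5.19° + 0.03°) = 84.77°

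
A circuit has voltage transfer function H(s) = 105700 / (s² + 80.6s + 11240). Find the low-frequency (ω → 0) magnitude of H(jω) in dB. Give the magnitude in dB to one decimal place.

H(0) = 105700 / 11240 = 9.4039
20 log₁₀(9.4039) = 19.47 dB

19.5 dB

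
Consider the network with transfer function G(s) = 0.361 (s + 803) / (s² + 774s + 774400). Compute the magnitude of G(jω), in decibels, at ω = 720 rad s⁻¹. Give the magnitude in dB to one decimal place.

-63.9 dB

|j720 + 803| = √(720² + 803²) = 1079
|(j720)² + 774(j720) + 774400| = |2.56e+05 + j5.5728e+05| = 6.133e+05
|G(j720)| = 0.361 × 1079 / 6.133e+05 = 0.00063487
20 log₁₀(0.00063487) = -63.95 dB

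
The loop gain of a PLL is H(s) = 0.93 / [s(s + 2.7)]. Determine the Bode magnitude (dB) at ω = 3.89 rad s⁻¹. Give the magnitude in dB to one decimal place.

|j3.89 + 2.7| = √(3.89² + 2.7²) = 4.735
|j3.89| = 3.89
|H(j3.89)| = 0.93 / (4.735 × 3.89) = 0.050489
20 log₁₀(0.050489) = -25.94 dB

-25.9 dB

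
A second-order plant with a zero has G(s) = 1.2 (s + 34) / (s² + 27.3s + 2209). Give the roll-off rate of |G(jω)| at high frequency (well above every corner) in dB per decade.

With 1 zero and 2 poles, the high-frequency asymptotic slope is 20 × (1 − 2) = -20 dB/decade.

-20 dB/decade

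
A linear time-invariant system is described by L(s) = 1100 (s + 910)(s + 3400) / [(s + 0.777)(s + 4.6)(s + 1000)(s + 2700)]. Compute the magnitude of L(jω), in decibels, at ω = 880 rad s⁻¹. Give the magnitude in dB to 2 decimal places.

-55.55 dB

|j880 + 910| = √(880² + 910²) = 1266
|j880 + 3400| = √(880² + 3400²) = 3512
|j880 + 0.777| = √(880² + 0.777²) = 880
|j880 + 4.6| = √(880² + 4.6²) = 880
|j880 + 1000| = √(880² + 1000²) = 1332
|j880 + 2700| = √(880² + 2700²) = 2840
|L(j880)| = 1100 × 1266 × 3512 / (880 × 880 × 1332 × 2840) = 0.0016694
20 log₁₀(0.0016694) = -55.549 dB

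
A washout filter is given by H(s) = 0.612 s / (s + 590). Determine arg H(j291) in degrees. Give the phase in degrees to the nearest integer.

64°

∠(j291) = 90.00°
∠(j291 + 590) = arctan(291/590) = 26.25°
∠H(j291) = 90.00° − 26.25° = 63.75°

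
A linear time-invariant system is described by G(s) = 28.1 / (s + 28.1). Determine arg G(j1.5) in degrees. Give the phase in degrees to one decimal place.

-3.1 deg

∠(j1.5 + 28.1) = arctan(1.5/28.1) = 3.06°
∠G(j1.5) = −3.06° = -3.06°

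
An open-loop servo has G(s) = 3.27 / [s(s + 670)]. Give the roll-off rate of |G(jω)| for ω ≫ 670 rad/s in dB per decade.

With 0 zeros and 2 poles, the high-frequency asymptotic slope is 20 × (0 − 2) = -40 dB/decade.

-40 dB/decade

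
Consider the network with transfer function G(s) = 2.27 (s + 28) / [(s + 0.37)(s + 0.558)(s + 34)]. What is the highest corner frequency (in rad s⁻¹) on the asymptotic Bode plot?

Break frequencies occur at each pole and zero magnitude: 0.37 rad s⁻¹, 0.558 rad s⁻¹, 28 rad s⁻¹, 34 rad s⁻¹.
The highest is 34 rad s⁻¹.

34 rad s⁻¹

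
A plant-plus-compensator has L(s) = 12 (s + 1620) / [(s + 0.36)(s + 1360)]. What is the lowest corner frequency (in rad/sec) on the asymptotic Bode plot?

Break frequencies occur at each pole and zero magnitude: 0.36 rad/sec, 1360 rad/sec, 1620 rad/sec.
The lowest is 0.36 rad/sec.

0.36 rad/sec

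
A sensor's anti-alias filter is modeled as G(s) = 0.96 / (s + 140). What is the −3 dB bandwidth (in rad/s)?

140 rad/s

For a single-pole low-pass, the −3 dB point is at the pole: ω = 140 rad/s.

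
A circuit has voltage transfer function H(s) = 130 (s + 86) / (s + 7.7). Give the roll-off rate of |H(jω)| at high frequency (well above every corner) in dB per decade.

With 1 zero and 1 pole, the high-frequency asymptotic slope is 20 × (1 − 1) = 0 dB/decade.

0 dB/decade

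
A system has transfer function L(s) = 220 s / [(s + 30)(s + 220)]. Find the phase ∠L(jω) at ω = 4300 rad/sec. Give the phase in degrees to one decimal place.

∠(j4300) = 90.00°
∠(j4300 + 30) = arctan(4300/30) = 89.60°
∠(j4300 + 220) = arctan(4300/220) = 87.07°
∠L(j4300) = 90.00° − (89.60° + 87.07°) = -86.67°

-86.7°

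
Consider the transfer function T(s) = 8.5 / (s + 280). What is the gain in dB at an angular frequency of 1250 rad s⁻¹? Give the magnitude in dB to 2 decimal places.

|j1250 + 280| = √(1250² + 280²) = 1281
|T(j1250)| = 8.5 / 1281 = 0.0066356
20 log₁₀(0.0066356) = -43.562 dB

-43.56 dB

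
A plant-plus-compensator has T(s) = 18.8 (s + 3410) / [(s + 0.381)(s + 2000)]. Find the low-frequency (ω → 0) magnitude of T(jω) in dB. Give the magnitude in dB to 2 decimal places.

T(0) = 18.8 × 3410 / (0.381 × 2000) = 84.131
20 log₁₀(84.131) = 38.499 dB

38.50 dB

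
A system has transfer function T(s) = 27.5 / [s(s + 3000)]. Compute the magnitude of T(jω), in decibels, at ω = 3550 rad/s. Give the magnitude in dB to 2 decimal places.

|j3550 + 3000| = √(3550² + 3000²) = 4648
|j3550| = 3550
|T(j3550)| = 27.5 / (4648 × 3550) = 1.6667e-06
20 log₁₀(1.6667e-06) = -115.563 dB

-115.56 dB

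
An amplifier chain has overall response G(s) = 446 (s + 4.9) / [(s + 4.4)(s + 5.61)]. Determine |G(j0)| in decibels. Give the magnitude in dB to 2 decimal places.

G(0) = 446 × 4.9 / (4.4 × 5.61) = 88.535
20 log₁₀(88.535) = 38.942 dB

38.94 dB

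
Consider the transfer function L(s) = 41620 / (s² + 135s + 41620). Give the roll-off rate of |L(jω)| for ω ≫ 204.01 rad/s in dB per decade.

With 0 zeros and 2 poles, the high-frequency asymptotic slope is 20 × (0 − 2) = -40 dB/decade.

-40 dB/decade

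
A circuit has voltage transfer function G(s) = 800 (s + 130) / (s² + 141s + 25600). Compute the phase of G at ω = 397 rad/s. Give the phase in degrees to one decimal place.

-85.2 deg

∠(j397 + 130) = arctan(397/130) = 71.87°
∠[(j397)² + 141(j397) + 25600] = ∠[-1.3201e+05 + j55977] = 157.02°
∠G(j397) = 71.87° − 157.02° = -85.15°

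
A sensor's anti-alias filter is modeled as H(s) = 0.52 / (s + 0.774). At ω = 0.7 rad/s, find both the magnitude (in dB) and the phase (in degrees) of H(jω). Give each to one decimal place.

|j0.7 + 0.774| = √(0.7² + 0.774²) = 1.044
|H(j0.7)| = 0.52 / 1.044 = 0.49828
20 log₁₀(0.49828) = -6.05 dB
∠(j0.7 + 0.774) = arctan(0.7/0.774) = 42.13°
∠H(j0.7) = −42.13° = -42.13°

|H| = -6.1 dB, ∠H = -42.1°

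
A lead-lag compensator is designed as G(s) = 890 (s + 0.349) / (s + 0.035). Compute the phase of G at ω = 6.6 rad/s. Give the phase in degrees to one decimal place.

∠(j6.6 + 0.349) = arctan(6.6/0.349) = 86.97°
∠(j6.6 + 0.035) = arctan(6.6/0.035) = 89.70°
∠G(j6.6) = 86.97° − 89.70° = -2.72°

-2.7°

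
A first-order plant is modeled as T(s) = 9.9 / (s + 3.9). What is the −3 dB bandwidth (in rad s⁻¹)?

3.9 rad s⁻¹

For a single-pole low-pass, the −3 dB point is at the pole: ω = 3.9 rad s⁻¹.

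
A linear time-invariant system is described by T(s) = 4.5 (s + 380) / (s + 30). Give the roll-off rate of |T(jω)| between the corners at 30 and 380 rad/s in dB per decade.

-20 dB/decade

In this band the factors already past their corner are: pole at 30; net slope = -20 dB/decade.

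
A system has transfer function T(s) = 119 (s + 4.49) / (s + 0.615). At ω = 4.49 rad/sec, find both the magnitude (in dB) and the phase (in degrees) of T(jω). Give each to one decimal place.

|T| = 44.4 dB, ∠T = -37.2°

|j4.49 + 4.49| = √(4.49² + 4.49²) = 6.35
|j4.49 + 0.615| = √(4.49² + 0.615²) = 4.532
|T(j4.49)| = 119 × 6.35 / 4.532 = 166.73
20 log₁₀(166.73) = 44.44 dB
∠(j4.49 + 4.49) = arctan(4.49/4.49) = 45.00°
∠(j4.49 + 0.615) = arctan(4.49/0.615) = 82.20°
∠T(j4.49) = 45.00° − 82.20° = -37.20°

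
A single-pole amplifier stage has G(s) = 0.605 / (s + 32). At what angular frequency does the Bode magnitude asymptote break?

32 rad/s

The single real pole at s = −32 gives a corner at ω = 32 rad/s.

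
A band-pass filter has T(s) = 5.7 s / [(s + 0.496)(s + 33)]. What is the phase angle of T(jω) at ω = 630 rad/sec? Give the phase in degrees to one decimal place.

∠(j630) = 90.00°
∠(j630 + 0.496) = arctan(630/0.496) = 89.95°
∠(j630 + 33) = arctan(630/33) = 87.00°
∠T(j630) = 90.00° − (89.95° + 87.00°) = -86.96°

-87.0°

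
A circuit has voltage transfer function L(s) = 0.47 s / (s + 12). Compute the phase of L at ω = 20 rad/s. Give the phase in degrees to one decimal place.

31.0 deg

∠(j20) = 90.00°
∠(j20 + 12) = arctan(20/12) = 59.04°
∠L(j20) = 90.00° − 59.04° = 30.96°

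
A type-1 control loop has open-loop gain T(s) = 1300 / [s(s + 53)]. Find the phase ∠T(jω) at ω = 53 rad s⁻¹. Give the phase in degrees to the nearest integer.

∠(j53 + 53) = arctan(53/53) = 45.00°
∠(j53) = 90.00°
∠T(j53) = − (45.00° + 90.00°) = -135.00°

-135 deg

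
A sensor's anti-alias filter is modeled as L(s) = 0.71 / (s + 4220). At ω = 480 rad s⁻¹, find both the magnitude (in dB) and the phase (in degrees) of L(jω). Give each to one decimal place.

|L| = -75.5 dB, ∠L = -6.5 deg

|j480 + 4220| = √(480² + 4220²) = 4247
|L(j480)| = 0.71 / 4247 = 0.00016717
20 log₁₀(0.00016717) = -75.54 dB
∠(j480 + 4220) = arctan(480/4220) = 6.49°
∠L(j480) = −6.49° = -6.49°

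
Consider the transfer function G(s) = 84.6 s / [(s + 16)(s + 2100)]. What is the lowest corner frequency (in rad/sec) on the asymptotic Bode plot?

Break frequencies occur at each pole and zero magnitude: 16 rad/sec, 2100 rad/sec.
The lowest is 16 rad/sec.

16 rad/sec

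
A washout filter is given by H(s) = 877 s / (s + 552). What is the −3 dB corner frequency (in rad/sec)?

552 rad/sec

For a single-pole high-pass, the −3 dB point is at the pole: ω = 552 rad/sec.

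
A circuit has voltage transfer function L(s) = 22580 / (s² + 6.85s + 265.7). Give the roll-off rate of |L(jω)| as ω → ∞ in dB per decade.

-40 dB/decade

With 0 zeros and 2 poles, the high-frequency asymptotic slope is 20 × (0 − 2) = -40 dB/decade.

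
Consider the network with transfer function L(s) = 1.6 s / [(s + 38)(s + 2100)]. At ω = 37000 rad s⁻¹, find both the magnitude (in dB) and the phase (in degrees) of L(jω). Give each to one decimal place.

|j37000| = 3.7e+04
|j37000 + 38| = √(37000² + 38²) = 3.7e+04
|j37000 + 2100| = √(37000² + 2100²) = 3.706e+04
|L(j37000)| = 1.6 × 3.7e+04 / (3.7e+04 × 3.706e+04) = 4.3174e-05
20 log₁₀(4.3174e-05) = -87.30 dB
∠(j37000) = 90.00°
∠(j37000 + 38) = arctan(37000/38) = 89.94°
∠(j37000 + 2100) = arctan(37000/2100) = 86.75°
∠L(j37000) = 90.00° − (89.94° + 86.75°) = -86.69°

|L| = -87.3 dB, ∠L = -86.7 deg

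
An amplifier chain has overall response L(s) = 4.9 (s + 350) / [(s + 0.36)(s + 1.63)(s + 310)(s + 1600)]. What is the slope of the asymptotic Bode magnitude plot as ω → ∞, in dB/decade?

-60 dB/decade

With 1 zero and 4 poles, the high-frequency asymptotic slope is 20 × (1 − 4) = -60 dB/decade.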